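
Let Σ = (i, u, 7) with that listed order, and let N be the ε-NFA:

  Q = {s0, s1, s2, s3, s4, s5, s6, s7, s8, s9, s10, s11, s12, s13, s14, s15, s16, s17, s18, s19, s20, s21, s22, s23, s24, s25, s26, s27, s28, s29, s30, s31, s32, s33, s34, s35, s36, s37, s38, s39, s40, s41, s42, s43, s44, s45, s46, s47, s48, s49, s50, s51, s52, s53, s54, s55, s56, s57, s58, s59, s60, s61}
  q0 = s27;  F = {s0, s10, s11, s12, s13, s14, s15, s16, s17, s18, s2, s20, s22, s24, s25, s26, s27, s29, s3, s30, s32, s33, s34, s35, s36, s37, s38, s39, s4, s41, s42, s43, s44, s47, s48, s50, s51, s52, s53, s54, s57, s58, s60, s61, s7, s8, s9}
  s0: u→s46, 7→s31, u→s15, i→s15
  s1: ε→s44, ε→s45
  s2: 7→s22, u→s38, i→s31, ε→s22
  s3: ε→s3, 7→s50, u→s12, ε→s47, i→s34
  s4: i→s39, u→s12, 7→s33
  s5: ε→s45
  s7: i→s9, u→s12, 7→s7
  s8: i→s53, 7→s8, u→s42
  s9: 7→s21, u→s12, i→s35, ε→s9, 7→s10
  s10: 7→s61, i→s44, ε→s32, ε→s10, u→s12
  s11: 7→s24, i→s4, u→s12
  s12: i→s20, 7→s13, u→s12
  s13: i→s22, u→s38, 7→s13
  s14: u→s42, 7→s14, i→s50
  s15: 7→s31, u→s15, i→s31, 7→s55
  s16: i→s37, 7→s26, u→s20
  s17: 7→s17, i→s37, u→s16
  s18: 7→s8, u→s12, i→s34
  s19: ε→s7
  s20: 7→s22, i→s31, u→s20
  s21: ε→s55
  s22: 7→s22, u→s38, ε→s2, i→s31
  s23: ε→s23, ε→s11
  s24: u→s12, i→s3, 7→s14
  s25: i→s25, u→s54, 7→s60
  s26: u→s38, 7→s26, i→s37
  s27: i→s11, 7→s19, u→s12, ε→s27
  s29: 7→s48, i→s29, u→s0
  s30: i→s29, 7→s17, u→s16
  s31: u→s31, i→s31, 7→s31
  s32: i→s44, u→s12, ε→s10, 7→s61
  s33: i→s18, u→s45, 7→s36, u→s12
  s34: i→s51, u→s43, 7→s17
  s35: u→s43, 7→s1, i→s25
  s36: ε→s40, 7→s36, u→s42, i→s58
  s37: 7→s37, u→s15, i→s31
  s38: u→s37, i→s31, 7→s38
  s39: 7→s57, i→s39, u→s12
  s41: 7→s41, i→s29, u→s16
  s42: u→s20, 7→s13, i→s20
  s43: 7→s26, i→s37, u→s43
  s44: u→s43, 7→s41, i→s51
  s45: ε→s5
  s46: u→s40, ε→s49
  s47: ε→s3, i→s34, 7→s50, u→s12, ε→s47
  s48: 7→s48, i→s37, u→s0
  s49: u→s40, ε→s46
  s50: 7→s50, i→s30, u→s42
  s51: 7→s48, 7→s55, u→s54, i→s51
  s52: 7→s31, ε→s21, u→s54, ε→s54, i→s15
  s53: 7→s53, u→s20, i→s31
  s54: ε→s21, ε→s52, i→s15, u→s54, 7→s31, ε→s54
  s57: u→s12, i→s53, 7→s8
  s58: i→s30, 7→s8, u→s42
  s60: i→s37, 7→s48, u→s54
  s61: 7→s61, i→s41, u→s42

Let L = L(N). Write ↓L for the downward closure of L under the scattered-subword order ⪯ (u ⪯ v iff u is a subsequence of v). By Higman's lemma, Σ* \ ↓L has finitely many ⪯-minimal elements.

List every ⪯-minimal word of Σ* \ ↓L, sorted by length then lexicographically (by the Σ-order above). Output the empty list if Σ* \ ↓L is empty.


|Q|=62, |F|=47, |δ|=178 (27 ε).
min D↑ (44 st, q0=0, F={13}): 0:i→1,u→2,7→3 1:i→4,u→2,7→5 2:i→6,u→2,7→7 3:i→8,u→2,7→3 4:i→9,u→2,7→10 5:i→11,u→2,7→12 6:i→13,u→6,7→14 7:i→14,u→15,7→7 8:i→16,u→2,7→17 9:i→9,u→2,7→18 10:i→19,u→2,7→20 11:i→21,u→2,7→22 12:i→22,u→23,7→12 13:i→13,u→13,7→13 14:i→13,u→15,7→14 15:i→13,u→24,7→15 16:i→25,u→26,7→27 17:i→27,u→2,7→28 18:i→29,u→2,7→30 19:i→21,u→2,7→30 20:i→31,u→23,7→20 21:i→32,u→26,7→33 22:i→34,u→23,7→22 23:i→6,u→6,7→7 24:i→13,u→35,7→24 25:i→25,u→36,7→37 26:i→24,u→26,7→38 27:i→32,u→26,7→39 28:i→39,u→23,7→28 29:i→13,u→6,7→29 30:i→29,u→23,7→30 31:i→34,u→23,7→30 32:i→32,u→36,7→40 33:i→24,u→41,7→33 34:i→42,u→41,7→33 35:i→13,u→35,7→13 36:i→35,u→36,7→13 37:i→24,u→36,7→40 38:i→24,u→15,7→38 39:i→42,u→41,7→39 40:i→24,u→43,7→40 41:i→24,u→6,7→38 42:i→42,u→43,7→40 43:i→35,u→35,7→13 [Hopcroft].
'uii': |S_i|=[57, 23, 8, 1] end={s31} — reject; 3/3 deletions ∈↓L.
'u7ui': |S_i|=[57, 23, 9, 5, 1] end={s31} ∉↓L; 4/4 single-dels accept.
'iii7ii': |S_i|=[57, 54, 47, 35, 26, 9, 1] end={s31} ∉↓L; 6/6 deletions ∈↓L.
'i77uui': run [57, 54, 48, 28, 16, 11, 1] end={s31} ∉↓L; 6/6 single-dels accept.
'u7uuu7': N↓-sim [57, 23, 9, 5, 4, 3, 2] end={s31,s55} — reject; 6/6 single-dels accept.
'7iiiu7': |S_i|=[57, 53, 46, 33, 16, 10, 2] end={s31,s55} — reject; 6/6 del acc.
6 minimals (antichain).

A = [uii, u7ui, iii7ii, i77uui, u7uuu7, 7iiiu7].


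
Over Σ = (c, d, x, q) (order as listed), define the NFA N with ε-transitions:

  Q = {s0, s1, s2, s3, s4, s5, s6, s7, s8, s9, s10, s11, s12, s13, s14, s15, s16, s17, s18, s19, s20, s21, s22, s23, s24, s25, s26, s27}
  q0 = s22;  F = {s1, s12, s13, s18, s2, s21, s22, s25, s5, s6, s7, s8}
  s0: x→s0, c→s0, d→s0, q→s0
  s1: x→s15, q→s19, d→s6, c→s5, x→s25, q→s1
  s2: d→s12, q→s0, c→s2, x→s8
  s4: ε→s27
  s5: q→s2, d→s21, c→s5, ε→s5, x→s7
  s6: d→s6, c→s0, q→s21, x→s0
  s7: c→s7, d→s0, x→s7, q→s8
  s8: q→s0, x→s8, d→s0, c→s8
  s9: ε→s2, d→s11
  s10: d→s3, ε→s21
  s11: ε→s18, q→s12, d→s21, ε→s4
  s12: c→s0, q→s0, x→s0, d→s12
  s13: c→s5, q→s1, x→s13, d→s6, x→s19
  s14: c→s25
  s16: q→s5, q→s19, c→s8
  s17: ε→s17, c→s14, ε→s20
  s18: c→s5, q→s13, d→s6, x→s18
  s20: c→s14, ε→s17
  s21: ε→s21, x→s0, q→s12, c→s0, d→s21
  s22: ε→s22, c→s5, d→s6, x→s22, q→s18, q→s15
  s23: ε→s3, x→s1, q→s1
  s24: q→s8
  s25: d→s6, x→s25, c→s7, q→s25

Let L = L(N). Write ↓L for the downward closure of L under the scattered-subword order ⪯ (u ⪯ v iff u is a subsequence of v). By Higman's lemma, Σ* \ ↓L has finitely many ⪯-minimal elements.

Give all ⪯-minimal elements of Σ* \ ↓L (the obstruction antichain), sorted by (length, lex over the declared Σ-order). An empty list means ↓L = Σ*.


|Q|=28, |F|=12, |δ|=81 (12 ε).
min D↑ (13 st, q0=0, F={7}): 0:c→1,d→2,x→0,q→3 1:c→1,d→4,x→5,q→6 2:c→7,d→2,x→7,q→4 3:c→1,d→2,x→3,q→8 4:c→7,d→4,x→7,q→9 5:c→5,d→7,x→5,q→10 6:c→6,d→9,x→10,q→7 7:c→7,d→7,x→7,q→7 8:c→1,d→2,x→8,q→11 9:c→7,d→9,x→7,q→7 10:c→10,d→7,x→10,q→7 11:c→1,d→2,x→12,q→11 12:c→5,d→2,x→12,q→12.
'dc': N↓-sim [15, 4, 1] end={s0} ∉↓L; 2/2 single-dels accept.
'dx': N↓-sim [15, 4, 1] end={s0} rej; 2/2 del acc.
'cxd': |S_i|=[15, 7, 3, 1] end={s0} — reject; 3/3 del acc.
'cqq': |S_i|=[15, 7, 4, 1] end={s0} rej; 3/3 del acc.
'dqqq': run [15, 4, 3, 2, 1] end={s0} — reject; 4/4 del acc.
'qqqxcd': N↓-sim [15, 14, 13, 12, 8, 3, 1] end={s0} — reject; 6/6 deletions ∈↓L.
6 obstructions.

A = [dc, dx, cxd, cqq, dqqq, qqqxcd].


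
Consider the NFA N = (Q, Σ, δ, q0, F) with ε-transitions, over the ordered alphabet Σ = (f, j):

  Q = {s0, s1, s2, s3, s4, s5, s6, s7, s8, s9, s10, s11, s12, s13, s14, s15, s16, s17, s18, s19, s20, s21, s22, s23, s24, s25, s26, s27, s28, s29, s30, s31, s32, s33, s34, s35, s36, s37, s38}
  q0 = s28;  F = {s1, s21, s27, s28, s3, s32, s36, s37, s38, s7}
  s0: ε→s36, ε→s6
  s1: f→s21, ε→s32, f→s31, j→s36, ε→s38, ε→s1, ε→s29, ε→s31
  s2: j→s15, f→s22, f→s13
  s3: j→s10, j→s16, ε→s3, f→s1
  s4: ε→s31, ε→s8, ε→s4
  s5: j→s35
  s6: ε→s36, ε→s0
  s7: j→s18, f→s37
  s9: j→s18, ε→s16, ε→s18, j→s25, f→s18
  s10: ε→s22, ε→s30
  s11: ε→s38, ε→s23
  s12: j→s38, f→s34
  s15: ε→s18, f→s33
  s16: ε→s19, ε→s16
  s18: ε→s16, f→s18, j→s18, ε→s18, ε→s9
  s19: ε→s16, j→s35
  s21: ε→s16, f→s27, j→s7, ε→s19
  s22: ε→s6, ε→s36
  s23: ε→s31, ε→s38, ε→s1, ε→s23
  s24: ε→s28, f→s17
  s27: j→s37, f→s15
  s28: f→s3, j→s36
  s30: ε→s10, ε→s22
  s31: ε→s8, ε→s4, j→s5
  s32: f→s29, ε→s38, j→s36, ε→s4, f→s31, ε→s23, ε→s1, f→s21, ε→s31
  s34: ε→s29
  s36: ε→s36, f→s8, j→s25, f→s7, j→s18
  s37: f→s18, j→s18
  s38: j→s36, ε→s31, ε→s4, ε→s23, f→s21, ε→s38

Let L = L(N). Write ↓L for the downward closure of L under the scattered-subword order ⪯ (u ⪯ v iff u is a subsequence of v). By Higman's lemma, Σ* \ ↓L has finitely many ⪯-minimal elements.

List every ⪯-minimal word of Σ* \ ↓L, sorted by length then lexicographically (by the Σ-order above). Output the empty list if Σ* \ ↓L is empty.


|Q|=39, |F|=10, |δ|=91 (50 ε).
min D↑ (9 st, q0=0, F={5}): 0:f→1,j→2 1:f→3,j→2 2:f→4,j→5 3:f→6,j→2 4:f→7,j→5 5:f→5,j→5 6:f→8,j→4 7:f→5,j→5 8:f→5,j→7.
'jj': |S_i|=[29, 16, 6] end={s16,s18,s19,s25,s35,s9} rej; 2/2 deletions ∈↓L.
'jfff': |S_i|=[29, 16, 9, 7, 6] end={s16,s18,s19,s25,s35,s9} — reject; 4/4 del acc.
'fffff': run [29, 28, 22, 17, 10, 8] end={s15,s16,s18,s19,s25,s33,s35,s9} rej; 5/5 del acc.
3 minimals (antichain).

min(Σ*\↓L) = [jj, jfff, fffff].


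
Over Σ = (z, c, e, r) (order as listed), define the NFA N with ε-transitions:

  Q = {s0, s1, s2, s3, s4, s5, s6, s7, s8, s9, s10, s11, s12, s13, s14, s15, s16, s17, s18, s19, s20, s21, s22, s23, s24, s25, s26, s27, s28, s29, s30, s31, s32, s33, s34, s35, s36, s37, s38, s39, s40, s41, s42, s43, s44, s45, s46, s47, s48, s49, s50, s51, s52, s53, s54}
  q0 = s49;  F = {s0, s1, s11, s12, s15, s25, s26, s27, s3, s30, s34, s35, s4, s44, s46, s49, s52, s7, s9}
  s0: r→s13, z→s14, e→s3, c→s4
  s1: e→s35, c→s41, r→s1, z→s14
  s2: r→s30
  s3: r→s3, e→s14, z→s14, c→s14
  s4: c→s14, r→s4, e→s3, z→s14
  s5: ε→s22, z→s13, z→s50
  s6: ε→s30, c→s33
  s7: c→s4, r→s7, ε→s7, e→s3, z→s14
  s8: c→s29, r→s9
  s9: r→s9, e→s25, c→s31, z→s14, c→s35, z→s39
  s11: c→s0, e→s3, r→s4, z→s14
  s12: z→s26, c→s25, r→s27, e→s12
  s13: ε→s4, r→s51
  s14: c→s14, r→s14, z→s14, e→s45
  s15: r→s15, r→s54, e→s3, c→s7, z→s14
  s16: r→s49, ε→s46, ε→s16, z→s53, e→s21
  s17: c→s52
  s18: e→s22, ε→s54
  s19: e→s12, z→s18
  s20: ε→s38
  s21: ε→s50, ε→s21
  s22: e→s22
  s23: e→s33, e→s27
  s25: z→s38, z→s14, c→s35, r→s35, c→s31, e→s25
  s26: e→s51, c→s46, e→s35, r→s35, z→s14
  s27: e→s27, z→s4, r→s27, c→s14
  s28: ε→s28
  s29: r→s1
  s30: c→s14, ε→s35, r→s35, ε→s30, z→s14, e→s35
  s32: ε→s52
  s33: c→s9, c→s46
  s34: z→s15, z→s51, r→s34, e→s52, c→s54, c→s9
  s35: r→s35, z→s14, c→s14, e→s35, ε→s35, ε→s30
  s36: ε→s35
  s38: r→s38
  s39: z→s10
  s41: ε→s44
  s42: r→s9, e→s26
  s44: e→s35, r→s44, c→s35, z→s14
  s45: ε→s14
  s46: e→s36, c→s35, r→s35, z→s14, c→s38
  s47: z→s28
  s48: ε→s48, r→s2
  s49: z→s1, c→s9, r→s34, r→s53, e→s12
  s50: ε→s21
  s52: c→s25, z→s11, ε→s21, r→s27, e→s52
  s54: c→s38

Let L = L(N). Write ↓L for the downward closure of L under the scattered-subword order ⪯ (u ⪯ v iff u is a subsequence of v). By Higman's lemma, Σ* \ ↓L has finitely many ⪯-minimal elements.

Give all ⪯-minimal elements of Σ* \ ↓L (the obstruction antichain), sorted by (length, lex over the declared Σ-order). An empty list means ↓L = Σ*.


A = [zz, cz, zec, ccc, erc, rzee].

|Q|=55, |F|=19, |δ|=139 (22 ε).
min D↑ (19 st, q0=0, F={5}): 0:z→1,c→2,e→3,r→4 1:z→5,c→6,e→7,r→1 2:z→5,c→7,e→8,r→2 3:z→9,c→8,e→3,r→10 4:z→11,c→2,e→12,r→4 5:z→5,c→5,e→5,r→5 6:z→5,c→7,e→7,r→6 7:z→5,c→5,e→7,r→7 8:z→5,c→7,e→8,r→7 9:z→5,c→13,e→7,r→7 10:z→14,c→5,e→10,r→10 11:z→5,c→15,e→16,r→11 12:z→17,c→8,e→12,r→10 13:z→5,c→7,e→7,r→7 14:z→5,c→5,e→16,r→14 15:z→5,c→14,e→16,r→15 16:z→5,c→5,e→5,r→16 17:z→5,c→18,e→16,r→14 18:z→5,c→14,e→16,r→14.
'zz': N↓-sim [33, 22, 3] end={s10,s14,s45} — reject; 2/2 del acc.
'cz': run [33, 21, 5] end={s10,s14,s38,s39,s45} — reject; 2/2 deletions ∈↓L.
'zec': |S_i|=[33, 22, 7, 2] end={s14,s45} rej; 3/3 single-dels accept.
'ccc': N↓-sim [33, 21, 8, 2] end={s14,s45} ∉↓L; 3/3 del acc.
'erc': |S_i|=[33, 21, 10, 2] end={s14,s45} ∉↓L; 3/3 single-dels accept.
'rzee': |S_i|=[33, 28, 14, 3, 2] end={s14,s45} ∉↓L; 4/4 del acc.
6 minimals (antichain).


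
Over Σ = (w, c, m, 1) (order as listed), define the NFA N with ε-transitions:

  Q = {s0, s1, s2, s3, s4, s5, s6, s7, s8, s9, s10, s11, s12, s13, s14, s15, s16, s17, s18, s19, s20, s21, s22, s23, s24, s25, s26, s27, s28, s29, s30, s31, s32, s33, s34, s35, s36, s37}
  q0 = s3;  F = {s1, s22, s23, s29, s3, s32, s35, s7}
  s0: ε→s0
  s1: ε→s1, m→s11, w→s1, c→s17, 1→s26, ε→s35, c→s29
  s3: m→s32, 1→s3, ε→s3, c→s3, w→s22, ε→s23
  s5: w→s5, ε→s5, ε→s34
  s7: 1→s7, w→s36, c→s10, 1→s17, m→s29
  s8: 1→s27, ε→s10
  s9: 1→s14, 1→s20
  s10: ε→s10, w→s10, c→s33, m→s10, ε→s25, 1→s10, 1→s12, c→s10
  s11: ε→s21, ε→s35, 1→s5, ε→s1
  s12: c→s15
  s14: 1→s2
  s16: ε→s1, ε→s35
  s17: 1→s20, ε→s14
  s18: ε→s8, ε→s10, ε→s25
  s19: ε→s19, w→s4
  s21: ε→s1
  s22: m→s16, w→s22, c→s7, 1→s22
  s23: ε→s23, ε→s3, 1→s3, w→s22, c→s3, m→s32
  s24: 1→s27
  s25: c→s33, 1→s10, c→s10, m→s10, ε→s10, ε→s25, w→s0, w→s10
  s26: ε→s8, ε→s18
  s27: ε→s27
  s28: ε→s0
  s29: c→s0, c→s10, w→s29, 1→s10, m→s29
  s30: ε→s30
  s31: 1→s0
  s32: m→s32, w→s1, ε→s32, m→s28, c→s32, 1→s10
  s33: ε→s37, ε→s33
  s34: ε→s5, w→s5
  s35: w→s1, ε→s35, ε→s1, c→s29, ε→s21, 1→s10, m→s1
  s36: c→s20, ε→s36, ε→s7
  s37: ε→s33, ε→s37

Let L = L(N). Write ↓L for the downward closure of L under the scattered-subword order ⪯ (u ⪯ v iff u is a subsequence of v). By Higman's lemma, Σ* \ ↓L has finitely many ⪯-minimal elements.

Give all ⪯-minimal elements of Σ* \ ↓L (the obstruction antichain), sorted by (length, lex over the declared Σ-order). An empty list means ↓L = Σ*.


|Q|=38, |F|=8, |δ|=102 (41 ε).
min D↑ (7 st, q0=0, F={5}): 0:w→1,c→0,m→2,1→0 1:w→1,c→3,m→4,1→1 2:w→4,c→2,m→2,1→5 3:w→3,c→5,m→6,1→3 4:w→4,c→6,m→4,1→5 5:w→5,c→5,m→5,1→5 6:w→6,c→5,m→6,1→5 [Hopcroft].
'm1': |S_i|=[30, 25, 15] end={s0,s10,s12,s15,s18,s2,s20,s25,s26,s27,s33,s34,…} ∉↓L; 2/2 del acc.
'wcc': |S_i|=[30, 26, 14, 8] end={s0,s10,s12,s15,s20,s25,s33,s37} rej; 3/3 single-dels accept.
2 words, ⪯-incomp.

Antichain: [m1, wcc].


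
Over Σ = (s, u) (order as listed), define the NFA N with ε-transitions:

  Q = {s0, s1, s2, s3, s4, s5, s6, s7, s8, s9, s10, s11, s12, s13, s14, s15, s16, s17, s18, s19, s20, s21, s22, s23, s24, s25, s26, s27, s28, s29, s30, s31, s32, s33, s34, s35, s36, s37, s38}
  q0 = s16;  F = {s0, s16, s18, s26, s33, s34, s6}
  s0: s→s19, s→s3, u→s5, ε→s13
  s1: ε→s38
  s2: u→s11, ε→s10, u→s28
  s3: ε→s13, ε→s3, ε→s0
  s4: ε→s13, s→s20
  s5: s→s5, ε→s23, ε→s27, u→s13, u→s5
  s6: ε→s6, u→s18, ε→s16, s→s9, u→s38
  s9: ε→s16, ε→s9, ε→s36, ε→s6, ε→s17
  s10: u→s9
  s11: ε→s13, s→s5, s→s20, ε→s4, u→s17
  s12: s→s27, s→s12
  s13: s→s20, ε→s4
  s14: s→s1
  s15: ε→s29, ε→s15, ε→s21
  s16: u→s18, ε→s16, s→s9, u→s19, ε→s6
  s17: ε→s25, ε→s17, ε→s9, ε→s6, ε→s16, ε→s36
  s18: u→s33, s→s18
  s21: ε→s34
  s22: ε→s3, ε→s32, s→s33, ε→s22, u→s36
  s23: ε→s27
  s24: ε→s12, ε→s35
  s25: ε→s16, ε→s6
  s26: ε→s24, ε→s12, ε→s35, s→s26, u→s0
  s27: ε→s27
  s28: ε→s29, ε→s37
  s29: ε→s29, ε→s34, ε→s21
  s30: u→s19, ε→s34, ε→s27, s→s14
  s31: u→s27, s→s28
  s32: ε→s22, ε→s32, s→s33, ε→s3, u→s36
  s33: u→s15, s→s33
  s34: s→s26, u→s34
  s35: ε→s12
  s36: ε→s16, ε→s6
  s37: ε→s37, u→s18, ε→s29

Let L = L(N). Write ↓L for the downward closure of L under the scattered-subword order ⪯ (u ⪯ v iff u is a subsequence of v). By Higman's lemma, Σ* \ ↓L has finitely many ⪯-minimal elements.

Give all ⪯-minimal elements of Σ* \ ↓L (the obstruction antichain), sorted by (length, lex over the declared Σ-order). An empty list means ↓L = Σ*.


|Q|=39, |F|=7, |δ|=98 (58 ε).
min D↑ (7 st, q0=0, F={6}): 0:s→0,u→1 1:s→1,u→2 2:s→2,u→3 3:s→4,u→3 4:s→4,u→5 5:s→5,u→6 6:s→6,u→6 (ε-aug+det+¬).
'uuusuu': |S_i|=[26, 20, 18, 17, 13, 9, 6] end={s13,s20,s23,s27,s4,s5} rej; 6/6 deletions ∈↓L.
1 words, ⪯-incomp.

min(Σ*\↓L) = [uuusuu].


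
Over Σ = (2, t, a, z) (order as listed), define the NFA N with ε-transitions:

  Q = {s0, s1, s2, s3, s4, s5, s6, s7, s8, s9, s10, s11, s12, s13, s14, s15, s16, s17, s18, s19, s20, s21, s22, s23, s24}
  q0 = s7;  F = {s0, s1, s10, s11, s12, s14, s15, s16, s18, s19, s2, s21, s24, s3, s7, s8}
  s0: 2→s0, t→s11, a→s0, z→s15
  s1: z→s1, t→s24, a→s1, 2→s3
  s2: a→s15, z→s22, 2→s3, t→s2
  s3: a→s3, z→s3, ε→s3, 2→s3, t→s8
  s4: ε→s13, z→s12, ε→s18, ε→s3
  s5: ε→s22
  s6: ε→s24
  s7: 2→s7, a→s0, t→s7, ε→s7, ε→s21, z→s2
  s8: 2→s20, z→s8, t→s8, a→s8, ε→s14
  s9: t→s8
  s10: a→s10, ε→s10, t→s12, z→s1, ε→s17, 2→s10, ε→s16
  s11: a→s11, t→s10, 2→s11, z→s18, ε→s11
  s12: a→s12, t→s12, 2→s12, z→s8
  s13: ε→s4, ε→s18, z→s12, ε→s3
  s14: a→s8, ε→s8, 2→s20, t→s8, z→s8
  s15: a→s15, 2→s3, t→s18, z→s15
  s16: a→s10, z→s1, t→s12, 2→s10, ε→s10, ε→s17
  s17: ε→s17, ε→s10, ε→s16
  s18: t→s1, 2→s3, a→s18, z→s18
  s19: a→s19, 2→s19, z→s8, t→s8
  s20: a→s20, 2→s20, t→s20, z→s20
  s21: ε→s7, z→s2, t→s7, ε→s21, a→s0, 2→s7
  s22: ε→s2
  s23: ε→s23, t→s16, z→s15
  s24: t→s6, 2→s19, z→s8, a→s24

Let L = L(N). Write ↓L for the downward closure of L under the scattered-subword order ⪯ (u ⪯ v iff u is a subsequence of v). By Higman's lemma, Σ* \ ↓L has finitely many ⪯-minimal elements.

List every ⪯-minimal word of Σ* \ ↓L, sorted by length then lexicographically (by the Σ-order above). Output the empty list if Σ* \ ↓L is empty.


min(Σ*\↓L) = [z2t2, atttz2].

|Q|=25, |F|=16, |δ|=99 (26 ε).
min D↑ (14 st, q0=0, F={11}): 0:2→0,t→0,a→1,z→2 1:2→1,t→3,a→1,z→4 2:2→5,t→2,a→4,z→2 3:2→3,t→6,a→3,z→7 4:2→5,t→7,a→4,z→4 5:2→5,t→8,a→5,z→5 6:2→6,t→9,a→6,z→10 7:2→5,t→10,a→7,z→7 8:2→11,t→8,a→8,z→8 9:2→9,t→9,a→9,z→8 10:2→5,t→12,a→10,z→10 11:2→11,t→11,a→11,z→11 12:2→13,t→12,a→12,z→8 13:2→13,t→8,a→13,z→8 [Hopcroft].
'z2t2': run [20, 12, 5, 3, 1] end={s20} rej; 4/4 del acc.
'atttz2': N↓-sim [20, 16, 14, 12, 7, 3, 1] end={s20} — reject; 6/6 single-dels accept.
2 minimals (antichain).


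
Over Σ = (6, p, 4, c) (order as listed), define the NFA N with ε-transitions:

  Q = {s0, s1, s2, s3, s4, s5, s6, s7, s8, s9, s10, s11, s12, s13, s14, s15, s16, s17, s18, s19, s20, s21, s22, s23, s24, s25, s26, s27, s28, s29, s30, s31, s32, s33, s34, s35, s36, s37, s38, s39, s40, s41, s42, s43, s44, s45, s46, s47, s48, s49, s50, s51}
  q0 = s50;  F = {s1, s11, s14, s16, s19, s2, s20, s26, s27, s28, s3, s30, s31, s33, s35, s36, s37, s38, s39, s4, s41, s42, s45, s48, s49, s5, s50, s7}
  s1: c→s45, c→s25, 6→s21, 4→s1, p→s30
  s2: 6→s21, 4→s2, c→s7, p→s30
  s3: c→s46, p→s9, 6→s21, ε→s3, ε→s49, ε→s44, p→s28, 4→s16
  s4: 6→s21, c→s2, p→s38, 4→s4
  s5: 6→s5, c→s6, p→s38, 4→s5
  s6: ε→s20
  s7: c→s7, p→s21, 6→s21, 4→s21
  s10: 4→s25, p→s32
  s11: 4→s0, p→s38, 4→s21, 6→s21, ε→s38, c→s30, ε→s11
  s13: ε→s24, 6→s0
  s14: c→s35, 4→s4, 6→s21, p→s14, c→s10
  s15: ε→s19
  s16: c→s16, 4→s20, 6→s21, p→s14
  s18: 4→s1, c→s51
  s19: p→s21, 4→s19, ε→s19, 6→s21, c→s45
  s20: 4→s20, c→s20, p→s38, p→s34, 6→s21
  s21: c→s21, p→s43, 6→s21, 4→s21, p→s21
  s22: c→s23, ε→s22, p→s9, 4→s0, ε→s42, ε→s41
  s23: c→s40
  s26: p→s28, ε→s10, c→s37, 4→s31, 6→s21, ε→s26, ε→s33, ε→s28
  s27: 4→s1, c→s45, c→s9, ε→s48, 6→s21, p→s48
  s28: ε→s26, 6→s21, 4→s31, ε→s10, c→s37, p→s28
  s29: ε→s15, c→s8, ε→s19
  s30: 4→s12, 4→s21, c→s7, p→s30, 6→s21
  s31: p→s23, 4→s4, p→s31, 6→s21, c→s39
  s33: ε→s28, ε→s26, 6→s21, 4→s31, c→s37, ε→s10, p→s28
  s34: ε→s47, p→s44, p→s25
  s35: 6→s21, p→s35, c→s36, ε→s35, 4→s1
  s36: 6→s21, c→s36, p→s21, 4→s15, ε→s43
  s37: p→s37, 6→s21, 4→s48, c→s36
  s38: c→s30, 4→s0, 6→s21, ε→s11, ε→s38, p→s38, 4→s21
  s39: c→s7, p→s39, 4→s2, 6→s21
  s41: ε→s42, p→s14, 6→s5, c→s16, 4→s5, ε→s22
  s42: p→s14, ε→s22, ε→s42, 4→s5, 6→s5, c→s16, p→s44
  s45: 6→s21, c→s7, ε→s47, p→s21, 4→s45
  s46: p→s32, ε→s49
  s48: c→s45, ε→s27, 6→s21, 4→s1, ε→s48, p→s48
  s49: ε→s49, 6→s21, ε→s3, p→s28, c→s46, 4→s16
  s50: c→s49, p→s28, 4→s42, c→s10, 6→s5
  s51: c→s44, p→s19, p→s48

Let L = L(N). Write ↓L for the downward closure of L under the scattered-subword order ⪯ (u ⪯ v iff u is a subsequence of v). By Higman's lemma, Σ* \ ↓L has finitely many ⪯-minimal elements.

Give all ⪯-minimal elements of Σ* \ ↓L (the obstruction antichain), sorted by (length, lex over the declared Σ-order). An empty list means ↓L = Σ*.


|Q|=52, |F|=28, |δ|=183 (39 ε).
min D↑ (23 st, q0=0, F={7}): 0:6→1,p→2,4→3,c→4 1:6→1,p→5,4→1,c→6 2:6→7,p→2,4→8,c→9 3:6→1,p→10,4→1,c→11 4:6→7,p→2,4→11,c→4 5:6→7,p→5,4→7,c→12 6:6→7,p→5,4→6,c→6 7:6→7,p→7,4→7,c→7 8:6→7,p→8,4→13,c→14 9:6→7,p→9,4→15,c→16 10:6→7,p→10,4→13,c→17 11:6→7,p→10,4→6,c→11 12:6→7,p→12,4→7,c→18 13:6→7,p→5,4→13,c→19 14:6→7,p→14,4→19,c→18 15:6→7,p→15,4→20,c→21 16:6→7,p→7,4→22,c→16 17:6→7,p→17,4→20,c→16 18:6→7,p→7,4→7,c→18 19:6→7,p→12,4→19,c→18 20:6→7,p→12,4→20,c→21 21:6→7,p→7,4→21,c→18 22:6→7,p→7,4→22,c→21 (ε-aug+det+¬).
'p6': |S_i|=[45, 34, 2] end={s21,s43} rej; 2/2 del acc.
'c6': |S_i|=[45, 40, 2] end={s21,s43} ∉↓L; 2/2 deletions ∈↓L.
'6p4': |S_i|=[45, 15, 12, 4] end={s0,s12,s21,s43} — reject; 3/3 deletions ∈↓L.
'pccp': |S_i|=[45, 34, 22, 10, 2] end={s21,s43} ∉↓L; 4/4 deletions ∈↓L.
'44p4': |S_i|=[45, 37, 21, 12, 4] end={s0,s12,s21,s43} rej; 4/4 del acc.
'p4cc4': run [45, 34, 23, 12, 3, 2] end={s21,s43} ∉↓L; 5/5 deletions ∈↓L.
6 minimals (antichain).

min(Σ*\↓L) = [p6, c6, 6p4, pccp, 44p4, p4cc4].


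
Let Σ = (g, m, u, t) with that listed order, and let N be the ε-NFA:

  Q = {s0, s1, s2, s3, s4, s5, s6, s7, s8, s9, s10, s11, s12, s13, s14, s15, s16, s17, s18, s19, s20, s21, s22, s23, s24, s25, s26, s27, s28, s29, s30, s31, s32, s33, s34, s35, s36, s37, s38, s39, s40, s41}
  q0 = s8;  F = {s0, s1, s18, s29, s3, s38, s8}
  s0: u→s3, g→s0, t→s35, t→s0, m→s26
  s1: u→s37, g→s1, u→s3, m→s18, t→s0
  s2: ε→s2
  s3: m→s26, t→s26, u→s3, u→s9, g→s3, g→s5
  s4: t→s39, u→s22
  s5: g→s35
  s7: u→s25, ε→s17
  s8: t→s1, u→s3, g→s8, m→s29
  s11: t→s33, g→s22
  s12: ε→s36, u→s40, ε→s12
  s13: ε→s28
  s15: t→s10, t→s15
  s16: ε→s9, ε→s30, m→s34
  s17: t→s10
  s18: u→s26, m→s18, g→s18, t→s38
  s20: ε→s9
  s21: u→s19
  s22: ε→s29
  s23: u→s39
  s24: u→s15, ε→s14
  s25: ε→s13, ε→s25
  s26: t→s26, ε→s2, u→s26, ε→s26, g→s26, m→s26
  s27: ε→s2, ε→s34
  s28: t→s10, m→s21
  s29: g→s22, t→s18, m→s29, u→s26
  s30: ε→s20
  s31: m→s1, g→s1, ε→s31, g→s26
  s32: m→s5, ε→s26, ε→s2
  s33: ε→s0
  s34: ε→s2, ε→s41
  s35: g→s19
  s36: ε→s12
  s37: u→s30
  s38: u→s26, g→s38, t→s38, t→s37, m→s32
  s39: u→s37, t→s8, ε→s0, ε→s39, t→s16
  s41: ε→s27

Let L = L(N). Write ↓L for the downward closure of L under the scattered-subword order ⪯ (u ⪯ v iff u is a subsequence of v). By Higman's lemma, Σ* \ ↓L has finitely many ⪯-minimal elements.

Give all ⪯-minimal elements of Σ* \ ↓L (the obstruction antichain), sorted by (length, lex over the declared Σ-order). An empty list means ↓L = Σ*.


A = [mu, um, ut, ttm].

|Q|=42, |F|=7, |δ|=89 (27 ε).
min D↑ (8 st, q0=0, F={4}): 0:g→0,m→1,u→2,t→3 1:g→1,m→1,u→4,t→5 2:g→2,m→4,u→2,t→4 3:g→3,m→5,u→2,t→6 4:g→4,m→4,u→4,t→4 5:g→5,m→5,u→4,t→7 6:g→6,m→4,u→2,t→6 7:g→7,m→4,u→4,t→7 (ε-aug+det+¬).
'mu': run [18, 14, 5] end={s2,s20,s26,s30,s9} rej; 2/2 del acc.
'um': N↓-sim [18, 10, 2] end={s2,s26} ∉↓L; 2/2 deletions ∈↓L.
'ut': run [18, 10, 2] end={s2,s26} ∉↓L; 2/2 single-dels accept.
'ttm': |S_i|=[18, 15, 13, 6] end={s19,s2,s26,s32,s35,s5} ∉↓L; 3/3 single-dels accept.
4 minimals (antichain).


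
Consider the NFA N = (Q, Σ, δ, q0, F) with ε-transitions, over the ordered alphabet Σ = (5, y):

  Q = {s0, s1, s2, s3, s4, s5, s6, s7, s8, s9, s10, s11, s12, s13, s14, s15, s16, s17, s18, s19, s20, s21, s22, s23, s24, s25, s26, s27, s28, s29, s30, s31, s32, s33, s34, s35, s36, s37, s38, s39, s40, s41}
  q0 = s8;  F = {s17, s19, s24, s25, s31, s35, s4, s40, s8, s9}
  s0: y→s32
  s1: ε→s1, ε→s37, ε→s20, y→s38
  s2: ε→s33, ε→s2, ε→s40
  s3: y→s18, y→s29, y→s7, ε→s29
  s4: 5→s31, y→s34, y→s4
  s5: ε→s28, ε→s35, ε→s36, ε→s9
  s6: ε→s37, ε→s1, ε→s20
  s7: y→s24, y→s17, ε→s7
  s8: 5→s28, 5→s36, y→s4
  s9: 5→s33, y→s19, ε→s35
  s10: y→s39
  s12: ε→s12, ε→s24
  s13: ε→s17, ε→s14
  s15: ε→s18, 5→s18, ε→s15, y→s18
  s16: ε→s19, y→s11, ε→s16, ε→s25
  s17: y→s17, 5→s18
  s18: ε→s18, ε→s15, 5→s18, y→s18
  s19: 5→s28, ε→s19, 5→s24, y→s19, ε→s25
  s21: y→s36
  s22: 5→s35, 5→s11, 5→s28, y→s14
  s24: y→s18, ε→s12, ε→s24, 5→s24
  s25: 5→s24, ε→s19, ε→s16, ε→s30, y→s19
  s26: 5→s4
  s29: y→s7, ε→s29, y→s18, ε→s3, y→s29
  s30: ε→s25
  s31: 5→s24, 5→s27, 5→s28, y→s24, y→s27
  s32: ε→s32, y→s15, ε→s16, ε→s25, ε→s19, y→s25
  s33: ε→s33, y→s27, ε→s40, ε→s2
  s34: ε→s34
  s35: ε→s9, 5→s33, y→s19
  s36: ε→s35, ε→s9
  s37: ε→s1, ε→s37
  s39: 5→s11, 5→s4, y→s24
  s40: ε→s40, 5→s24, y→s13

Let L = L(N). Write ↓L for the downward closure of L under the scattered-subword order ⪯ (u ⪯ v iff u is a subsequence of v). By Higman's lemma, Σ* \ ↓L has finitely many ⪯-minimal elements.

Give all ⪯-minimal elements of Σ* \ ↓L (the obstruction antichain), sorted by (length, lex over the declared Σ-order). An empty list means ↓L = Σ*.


min(Σ*\↓L) = [555y, 55y5, 5y5y, y55y, y5yy].

|Q|=42, |F|=10, |δ|=105 (51 ε).
min D↑ (9 st, q0=0, F={8}): 0:5→1,y→2 1:5→3,y→4 2:5→5,y→2 3:5→6,y→7 4:5→6,y→4 5:5→6,y→6 6:5→6,y→8 7:5→8,y→7 8:5→8,y→8 [Hopcroft].
'555y': N↓-sim [24, 21, 12, 4, 2] end={s15,s18} ∉↓L; 4/4 del acc.
'55y5': |S_i|=[24, 21, 12, 6, 2] end={s15,s18} — reject; 4/4 deletions ∈↓L.
'5y5y': run [24, 21, 14, 5, 2] end={s15,s18} rej; 4/4 del acc.
'y55y': N↓-sim [24, 17, 7, 6, 2] end={s15,s18} rej; 4/4 del acc.
'y5yy': |S_i|=[24, 17, 7, 5, 2] end={s15,s18} — reject; 4/4 single-dels accept.
5 words, ⪯-incomp.


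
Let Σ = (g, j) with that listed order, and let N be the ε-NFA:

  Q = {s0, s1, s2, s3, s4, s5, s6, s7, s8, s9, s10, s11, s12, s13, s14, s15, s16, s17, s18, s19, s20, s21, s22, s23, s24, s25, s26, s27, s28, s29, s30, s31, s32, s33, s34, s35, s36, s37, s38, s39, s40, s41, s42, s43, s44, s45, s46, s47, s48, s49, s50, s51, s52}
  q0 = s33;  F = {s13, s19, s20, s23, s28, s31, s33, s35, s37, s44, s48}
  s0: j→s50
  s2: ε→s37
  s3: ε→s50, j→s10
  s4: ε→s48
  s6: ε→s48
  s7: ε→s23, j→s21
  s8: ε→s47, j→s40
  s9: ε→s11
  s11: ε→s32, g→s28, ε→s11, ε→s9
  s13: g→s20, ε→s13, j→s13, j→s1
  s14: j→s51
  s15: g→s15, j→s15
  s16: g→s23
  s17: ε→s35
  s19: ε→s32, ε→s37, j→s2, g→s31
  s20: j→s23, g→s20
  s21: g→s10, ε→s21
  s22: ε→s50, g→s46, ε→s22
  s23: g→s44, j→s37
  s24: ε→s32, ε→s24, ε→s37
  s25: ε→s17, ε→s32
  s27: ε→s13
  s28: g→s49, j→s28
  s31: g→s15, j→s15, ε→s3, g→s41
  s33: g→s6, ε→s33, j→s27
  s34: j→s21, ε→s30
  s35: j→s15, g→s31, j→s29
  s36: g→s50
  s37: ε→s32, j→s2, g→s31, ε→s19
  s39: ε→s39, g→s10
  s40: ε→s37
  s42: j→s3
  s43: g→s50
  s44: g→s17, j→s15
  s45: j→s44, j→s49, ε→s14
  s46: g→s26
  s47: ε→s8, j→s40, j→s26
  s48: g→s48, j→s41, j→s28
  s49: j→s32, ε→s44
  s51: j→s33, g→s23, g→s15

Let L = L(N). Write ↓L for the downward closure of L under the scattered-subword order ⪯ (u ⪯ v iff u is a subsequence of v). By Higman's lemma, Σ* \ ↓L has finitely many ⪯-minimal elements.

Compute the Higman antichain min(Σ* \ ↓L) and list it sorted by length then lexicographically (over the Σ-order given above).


|Q|=53, |F|=11, |δ|=84 (33 ε).
min D↑ (11 st, q0=0, F={8}): 0:g→1,j→2 1:g→1,j→3 2:g→4,j→2 3:g→5,j→3 4:g→4,j→6 5:g→7,j→8 6:g→5,j→9 7:g→10,j→8 8:g→8,j→8 9:g→10,j→9 10:g→8,j→8 [Hopcroft].
'gjgj': |S_i|=[24, 20, 17, 12, 4] end={s10,s15,s29,s32} ∉↓L; 4/4 deletions ∈↓L.
'gjgggg': run [24, 20, 17, 12, 9, 6, 2] end={s15,s41} ∉↓L; 6/6 single-dels accept.
'jgjjgg': N↓-sim [24, 21, 17, 15, 11, 6, 2] end={s15,s41} — reject; 6/6 single-dels accept.
3 words, ⪯-incomp.

min(Σ*\↓L) = [gjgj, gjgggg, jgjjgg].


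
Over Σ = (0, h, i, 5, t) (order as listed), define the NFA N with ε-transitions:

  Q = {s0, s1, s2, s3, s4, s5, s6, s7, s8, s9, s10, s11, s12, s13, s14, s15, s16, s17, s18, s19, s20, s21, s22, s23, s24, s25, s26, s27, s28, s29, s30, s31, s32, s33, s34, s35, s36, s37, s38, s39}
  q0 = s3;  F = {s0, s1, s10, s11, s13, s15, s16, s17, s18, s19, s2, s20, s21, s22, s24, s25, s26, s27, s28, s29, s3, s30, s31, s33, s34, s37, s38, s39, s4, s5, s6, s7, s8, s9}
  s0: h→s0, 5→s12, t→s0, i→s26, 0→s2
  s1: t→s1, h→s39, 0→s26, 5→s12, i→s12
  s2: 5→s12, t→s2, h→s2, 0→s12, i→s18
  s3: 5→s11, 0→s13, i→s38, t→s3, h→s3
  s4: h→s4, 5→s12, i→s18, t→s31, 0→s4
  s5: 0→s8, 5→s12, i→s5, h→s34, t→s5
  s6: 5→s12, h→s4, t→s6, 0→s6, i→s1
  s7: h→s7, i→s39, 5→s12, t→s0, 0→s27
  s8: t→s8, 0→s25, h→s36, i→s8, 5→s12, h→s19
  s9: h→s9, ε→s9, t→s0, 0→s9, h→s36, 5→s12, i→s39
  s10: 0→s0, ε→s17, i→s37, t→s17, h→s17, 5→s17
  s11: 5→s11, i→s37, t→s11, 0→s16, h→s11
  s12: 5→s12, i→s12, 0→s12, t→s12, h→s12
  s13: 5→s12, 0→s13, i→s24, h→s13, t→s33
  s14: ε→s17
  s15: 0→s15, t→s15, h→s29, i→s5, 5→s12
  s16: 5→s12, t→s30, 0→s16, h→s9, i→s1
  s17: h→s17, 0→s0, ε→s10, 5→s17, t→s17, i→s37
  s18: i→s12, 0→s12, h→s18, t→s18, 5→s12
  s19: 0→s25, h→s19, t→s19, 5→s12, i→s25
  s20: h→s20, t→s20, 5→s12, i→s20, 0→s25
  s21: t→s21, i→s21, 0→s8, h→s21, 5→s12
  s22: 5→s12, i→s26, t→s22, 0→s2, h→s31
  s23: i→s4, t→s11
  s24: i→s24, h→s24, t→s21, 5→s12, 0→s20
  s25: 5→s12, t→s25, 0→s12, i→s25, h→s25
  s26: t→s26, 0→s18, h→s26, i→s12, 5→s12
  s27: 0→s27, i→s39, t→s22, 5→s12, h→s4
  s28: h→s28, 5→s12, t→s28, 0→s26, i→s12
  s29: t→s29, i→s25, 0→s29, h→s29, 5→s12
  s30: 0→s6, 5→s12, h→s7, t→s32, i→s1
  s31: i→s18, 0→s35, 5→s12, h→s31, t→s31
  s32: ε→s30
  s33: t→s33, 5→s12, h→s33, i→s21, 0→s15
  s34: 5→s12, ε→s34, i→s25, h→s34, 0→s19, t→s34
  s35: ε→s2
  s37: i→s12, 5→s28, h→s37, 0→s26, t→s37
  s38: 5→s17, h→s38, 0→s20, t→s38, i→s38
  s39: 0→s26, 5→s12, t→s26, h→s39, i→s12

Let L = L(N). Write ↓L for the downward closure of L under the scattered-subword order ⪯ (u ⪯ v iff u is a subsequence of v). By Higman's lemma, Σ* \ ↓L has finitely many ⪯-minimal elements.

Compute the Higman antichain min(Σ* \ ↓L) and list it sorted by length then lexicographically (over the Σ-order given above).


min(Σ*\↓L) = [05, 5ii, i000, 5i55, 0t0hi0, 50ht00].

|Q|=40, |F|=34, |δ|=186 (7 ε).
min D↑ (34 st, q0=0, F={5}): 0:0→1,h→0,i→2,5→3,t→0 1:0→1,h→1,i→4,5→5,t→6 2:0→7,h→2,i→2,5→8,t→2 3:0→9,h→3,i→10,5→3,t→3 4:0→7,h→4,i→4,5→5,t→11 5:0→5,h→5,i→5,5→5,t→5 6:0→12,h→6,i→11,5→5,t→6 7:0→13,h→7,i→7,5→5,t→7 8:0→14,h→8,i→10,5→8,t→8 9:0→9,h→15,i→16,5→5,t→17 10:0→18,h→10,i→5,5→19,t→10 11:0→20,h→11,i→11,5→5,t→11 12:0→12,h→21,i→22,5→5,t→12 13:0→5,h→13,i→13,5→5,t→13 14:0→23,h→14,i→18,5→5,t→14 15:0→15,h→15,i→24,5→5,t→14 16:0→18,h→24,i→5,5→5,t→16 17:0→25,h→26,i→16,5→5,t→17 18:0→27,h→18,i→5,5→5,t→18 19:0→18,h→19,i→5,5→5,t→19 20:0→13,h→28,i→20,5→5,t→20 21:0→21,h→21,i→13,5→5,t→21 22:0→20,h→29,i→22,5→5,t→22 23:0→5,h→23,i→27,5→5,t→23 24:0→18,h→24,i→5,5→5,t→18 25:0→25,h→30,i→16,5→5,t→25 26:0→31,h→26,i→24,5→5,t→14 27:0→5,h→27,i→5,5→5,t→27 28:0→13,h→28,i→13,5→5,t→28 29:0→28,h→29,i→13,5→5,t→29 30:0→30,h→30,i→27,5→5,t→32 31:0→31,h→30,i→24,5→5,t→33 32:0→23,h→32,i→27,5→5,t→32 33:0→23,h→32,i→18,5→5,t→33 [Hopcroft].
'05': N↓-sim [38, 31, 1] end={s12} rej; 2/2 del acc.
'5ii': N↓-sim [38, 24, 7, 1] end={s12} rej; 3/3 del acc.
'i000': |S_i|=[38, 21, 10, 4, 1] end={s12} — reject; 4/4 del acc.
'5i55': run [38, 24, 7, 4, 1] end={s12} ∉↓L; 4/4 single-dels accept.
'0t0hi0': |S_i|=[38, 31, 27, 20, 13, 3, 1] end={s12} — reject; 6/6 deletions ∈↓L.
'50ht00': run [38, 24, 19, 14, 8, 4, 1] end={s12} rej; 6/6 deletions ∈↓L.
6 obstructions.


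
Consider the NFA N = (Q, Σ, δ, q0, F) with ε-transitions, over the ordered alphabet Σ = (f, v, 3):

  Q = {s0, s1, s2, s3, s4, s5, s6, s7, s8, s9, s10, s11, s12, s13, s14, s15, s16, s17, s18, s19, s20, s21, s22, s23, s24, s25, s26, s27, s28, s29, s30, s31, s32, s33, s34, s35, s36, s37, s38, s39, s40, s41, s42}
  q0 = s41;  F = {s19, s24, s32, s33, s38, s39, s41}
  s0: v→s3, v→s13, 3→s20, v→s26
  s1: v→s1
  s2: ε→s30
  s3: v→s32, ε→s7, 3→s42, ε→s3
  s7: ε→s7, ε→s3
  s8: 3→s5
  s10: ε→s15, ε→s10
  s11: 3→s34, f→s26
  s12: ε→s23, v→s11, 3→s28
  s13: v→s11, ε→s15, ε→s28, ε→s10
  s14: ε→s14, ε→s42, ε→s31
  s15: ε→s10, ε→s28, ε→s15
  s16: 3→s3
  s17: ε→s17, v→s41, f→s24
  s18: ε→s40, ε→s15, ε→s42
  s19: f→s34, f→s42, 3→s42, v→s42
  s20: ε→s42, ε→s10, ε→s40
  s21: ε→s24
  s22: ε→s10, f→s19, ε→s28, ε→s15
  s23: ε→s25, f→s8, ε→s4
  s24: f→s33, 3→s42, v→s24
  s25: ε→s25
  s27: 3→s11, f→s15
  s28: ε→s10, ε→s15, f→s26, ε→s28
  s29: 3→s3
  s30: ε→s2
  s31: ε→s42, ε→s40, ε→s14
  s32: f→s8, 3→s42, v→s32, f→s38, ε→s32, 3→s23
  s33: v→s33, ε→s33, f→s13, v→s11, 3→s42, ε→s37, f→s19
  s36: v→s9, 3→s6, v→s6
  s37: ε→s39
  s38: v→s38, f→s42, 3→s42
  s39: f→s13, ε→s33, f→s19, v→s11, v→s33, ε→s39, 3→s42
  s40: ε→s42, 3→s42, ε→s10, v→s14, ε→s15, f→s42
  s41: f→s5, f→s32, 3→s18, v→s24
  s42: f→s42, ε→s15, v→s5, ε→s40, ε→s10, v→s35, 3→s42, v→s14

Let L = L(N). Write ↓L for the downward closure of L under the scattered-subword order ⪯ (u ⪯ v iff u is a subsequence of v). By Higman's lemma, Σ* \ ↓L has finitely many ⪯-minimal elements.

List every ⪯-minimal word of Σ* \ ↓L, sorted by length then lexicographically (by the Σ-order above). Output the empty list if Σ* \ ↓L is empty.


|Q|=43, |F|=7, |δ|=112 (50 ε).
min D↑ (7 st, q0=0, F={3}): 0:f→1,v→2,3→3 1:f→4,v→1,3→3 2:f→5,v→2,3→3 3:f→3,v→3,3→3 4:f→3,v→4,3→3 5:f→6,v→5,3→3 6:f→3,v→3,3→3.
'3': |S_i|=[26, 16] end={s10,s14,s15,s18,s23,s25,s26,s28,s31,s34,s35,s4,…} rej; 1/1 single-dels accept.
'fff': |S_i|=[26, 23, 16, 11] end={s10,s14,s15,s26,s28,s31,s34,s35,s40,s42,s5} ∉↓L; 3/3 single-dels accept.
'vffv': N↓-sim [26, 24, 19, 14, 12] end={s10,s11,s14,s15,s26,s28,s31,s34,s35,s40,s42,s5} — reject; 4/4 single-dels accept.
3 minimals (antichain).

min(Σ*\↓L) = [3, fff, vffv].


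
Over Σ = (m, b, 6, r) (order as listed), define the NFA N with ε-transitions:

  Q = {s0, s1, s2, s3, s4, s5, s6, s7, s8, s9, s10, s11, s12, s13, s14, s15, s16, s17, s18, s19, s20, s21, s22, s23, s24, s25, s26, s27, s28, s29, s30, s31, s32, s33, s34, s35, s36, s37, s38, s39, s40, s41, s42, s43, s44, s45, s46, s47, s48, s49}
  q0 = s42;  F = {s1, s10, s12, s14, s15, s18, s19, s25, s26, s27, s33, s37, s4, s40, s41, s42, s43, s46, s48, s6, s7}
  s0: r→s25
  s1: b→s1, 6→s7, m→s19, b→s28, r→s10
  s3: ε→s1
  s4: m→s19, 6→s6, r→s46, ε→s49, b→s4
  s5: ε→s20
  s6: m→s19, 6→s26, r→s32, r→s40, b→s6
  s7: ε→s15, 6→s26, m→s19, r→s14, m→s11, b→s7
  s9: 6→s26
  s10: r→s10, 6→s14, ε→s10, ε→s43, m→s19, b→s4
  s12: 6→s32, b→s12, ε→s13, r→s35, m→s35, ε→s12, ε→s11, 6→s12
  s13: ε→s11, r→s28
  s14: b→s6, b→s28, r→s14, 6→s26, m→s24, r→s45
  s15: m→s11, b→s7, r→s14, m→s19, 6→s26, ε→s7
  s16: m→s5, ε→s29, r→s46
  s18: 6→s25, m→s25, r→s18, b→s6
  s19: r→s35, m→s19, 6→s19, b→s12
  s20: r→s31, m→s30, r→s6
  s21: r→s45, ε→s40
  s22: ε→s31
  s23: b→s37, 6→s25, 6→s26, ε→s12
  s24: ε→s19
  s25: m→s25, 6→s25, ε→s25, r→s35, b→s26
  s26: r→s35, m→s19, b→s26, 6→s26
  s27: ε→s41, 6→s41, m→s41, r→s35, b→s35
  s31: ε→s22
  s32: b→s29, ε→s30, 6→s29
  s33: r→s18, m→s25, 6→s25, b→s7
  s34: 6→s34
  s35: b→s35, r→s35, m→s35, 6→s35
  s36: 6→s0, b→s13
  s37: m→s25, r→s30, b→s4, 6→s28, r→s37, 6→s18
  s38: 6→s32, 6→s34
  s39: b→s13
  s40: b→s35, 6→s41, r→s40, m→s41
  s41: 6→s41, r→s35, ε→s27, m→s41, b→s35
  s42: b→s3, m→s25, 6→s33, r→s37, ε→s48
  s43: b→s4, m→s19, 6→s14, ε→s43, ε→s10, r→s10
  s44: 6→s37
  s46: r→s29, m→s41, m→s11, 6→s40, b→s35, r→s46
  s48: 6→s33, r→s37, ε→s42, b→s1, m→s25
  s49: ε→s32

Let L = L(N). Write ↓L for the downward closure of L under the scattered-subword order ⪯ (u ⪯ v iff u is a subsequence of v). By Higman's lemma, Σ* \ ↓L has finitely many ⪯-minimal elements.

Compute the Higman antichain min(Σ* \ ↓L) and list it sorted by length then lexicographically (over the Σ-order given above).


A = [mr, 66r, bmbm, rbrb].

|Q|=50, |F|=21, |δ|=146 (26 ε).
min D↑ (18 st, q0=0, F={6}): 0:m→1,b→2,6→3,r→4 1:m→1,b→5,6→1,r→6 2:m→7,b→2,6→8,r→9 3:m→1,b→8,6→1,r→10 4:m→1,b→11,6→10,r→4 5:m→7,b→5,6→5,r→6 6:m→6,b→6,6→6,r→6 7:m→7,b→12,6→7,r→6 8:m→7,b→8,6→5,r→13 9:m→7,b→11,6→13,r→9 10:m→1,b→14,6→1,r→10 11:m→7,b→11,6→14,r→15 12:m→6,b→12,6→12,r→6 13:m→7,b→14,6→5,r→13 14:m→7,b→14,6→5,r→16 15:m→17,b→6,6→16,r→15 16:m→17,b→6,6→17,r→16 17:m→17,b→6,6→17,r→6 [Hopcroft].
'mr': run [32, 14, 2] end={s28,s35} ∉↓L; 2/2 del acc.
'66r': run [32, 22, 13, 2] end={s28,s35} — reject; 3/3 del acc.
'bmbm': run [32, 26, 12, 8, 1] end={s35} ∉↓L; 4/4 del acc.
'rbrb': |S_i|=[32, 25, 17, 10, 2] end={s29,s35} ∉↓L; 4/4 single-dels accept.
4 minimals (antichain).
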